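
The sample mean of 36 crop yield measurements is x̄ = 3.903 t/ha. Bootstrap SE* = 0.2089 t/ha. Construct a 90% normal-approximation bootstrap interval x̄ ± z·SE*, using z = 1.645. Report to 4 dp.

Margin = 1.645 × 0.2089 = 0.34364
Interval: 3.903 ± 0.34364

(3.5594, 4.2466)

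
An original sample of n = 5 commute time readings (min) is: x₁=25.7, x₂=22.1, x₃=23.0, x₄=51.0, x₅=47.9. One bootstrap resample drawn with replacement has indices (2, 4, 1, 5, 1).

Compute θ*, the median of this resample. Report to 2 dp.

θ* = 25.70

Resample values: 22.1, 51.0, 25.7, 47.9, 25.7.
Sorted: 22.1, 25.7, 25.7, 47.9, 51.0
Median = middle value = 25.70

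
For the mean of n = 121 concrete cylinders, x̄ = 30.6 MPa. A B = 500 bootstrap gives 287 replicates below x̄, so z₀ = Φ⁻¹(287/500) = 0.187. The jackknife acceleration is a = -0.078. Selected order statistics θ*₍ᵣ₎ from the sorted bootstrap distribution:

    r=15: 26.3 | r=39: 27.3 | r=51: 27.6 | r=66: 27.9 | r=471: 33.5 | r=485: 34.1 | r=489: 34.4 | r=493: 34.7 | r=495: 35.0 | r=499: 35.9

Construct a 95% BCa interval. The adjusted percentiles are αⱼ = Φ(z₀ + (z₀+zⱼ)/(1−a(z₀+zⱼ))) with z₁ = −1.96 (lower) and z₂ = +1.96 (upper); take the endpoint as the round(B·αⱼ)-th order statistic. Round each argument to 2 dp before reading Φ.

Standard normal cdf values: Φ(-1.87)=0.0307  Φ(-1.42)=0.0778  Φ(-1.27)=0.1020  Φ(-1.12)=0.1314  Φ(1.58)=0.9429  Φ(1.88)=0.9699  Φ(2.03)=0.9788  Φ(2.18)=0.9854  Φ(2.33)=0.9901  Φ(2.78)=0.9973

Lower: z₀ + z₁ = 0.187 + (-1.960) = -1.773; 1 − a(z₀+z₁) = 1 − (-0.078)(-1.773) = 0.8617; argument = 0.187 + (-1.773)/0.8617 = -1.8705 → -1.87.
α₁ = Φ(-1.87) = 0.0307; rank = round(500 × 0.0307) = 15; θ*₍15₎ = 26.3.
Upper: z₀ + z₂ = 2.147; 1 − a(z₀+z₂) = 1.1675; argument = 2.0260 → 2.03; α₂ = 0.9788; rank = 489; θ*₍489₎ = 34.4.

(26.3, 34.4)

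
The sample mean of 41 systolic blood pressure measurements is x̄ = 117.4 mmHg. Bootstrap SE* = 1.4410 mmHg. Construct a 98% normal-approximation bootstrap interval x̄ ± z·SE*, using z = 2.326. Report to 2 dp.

Margin = 2.326 × 1.4410 = 3.352
Interval: 117.4 ± 3.352

(114.05, 120.75)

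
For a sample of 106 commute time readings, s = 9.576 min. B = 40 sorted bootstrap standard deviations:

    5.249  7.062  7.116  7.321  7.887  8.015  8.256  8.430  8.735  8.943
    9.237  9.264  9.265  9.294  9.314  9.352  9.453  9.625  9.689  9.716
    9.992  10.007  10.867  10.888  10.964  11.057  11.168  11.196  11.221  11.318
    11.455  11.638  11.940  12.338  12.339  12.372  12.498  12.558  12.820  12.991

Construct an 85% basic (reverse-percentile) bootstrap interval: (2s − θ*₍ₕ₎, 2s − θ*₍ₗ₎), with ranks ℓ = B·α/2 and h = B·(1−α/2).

(6.654, 12.036)

Percentile endpoints at ranks 3 and 37: θ*₍3₎ = 7.116, θ*₍37₎ = 12.498.
Basic interval reflects these around s:
  lower = 2 × 9.576 − 12.498 = 6.654
  upper = 2 × 9.576 − 7.116 = 12.036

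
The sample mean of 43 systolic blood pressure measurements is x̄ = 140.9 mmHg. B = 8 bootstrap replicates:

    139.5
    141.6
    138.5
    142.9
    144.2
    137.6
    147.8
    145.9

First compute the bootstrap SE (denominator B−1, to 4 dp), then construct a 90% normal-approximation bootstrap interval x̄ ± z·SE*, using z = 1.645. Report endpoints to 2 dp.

Mean of replicates = 142.2500; sum of squared deviations = 92.0200; SE* = √(92.0200/7) = 3.6257
Margin = 1.645 × 3.6257 = 5.964
Interval: 140.9 ± 5.964

(134.94, 146.86)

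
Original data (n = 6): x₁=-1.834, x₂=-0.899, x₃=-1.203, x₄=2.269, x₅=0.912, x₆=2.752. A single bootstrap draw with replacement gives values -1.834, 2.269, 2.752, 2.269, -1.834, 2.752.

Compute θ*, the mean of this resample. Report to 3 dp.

Mean = ((-1.834) + 2.269 + 2.752 + 2.269 + (-1.834) + 2.752) / 6 = 6.3740 / 6 = 1.062

θ* = 1.062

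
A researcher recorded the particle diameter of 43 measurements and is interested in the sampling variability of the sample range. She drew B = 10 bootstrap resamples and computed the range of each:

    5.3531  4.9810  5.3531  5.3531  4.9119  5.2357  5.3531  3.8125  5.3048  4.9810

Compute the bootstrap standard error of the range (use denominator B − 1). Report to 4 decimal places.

Bootstrap SE is the standard deviation of the 10 replicate ranges.
Mean of replicates: (5.3531 + 4.9810 + 5.3531 + 5.3531 + 4.9119 + 5.2357 + 5.3531 + 3.8125 + 5.3048 + 4.9810) / 10 = 50.63930 / 10 = 5.06393
Sum of squared deviations: (+0.28917)² + (−0.08293)² + (+0.28917)² + (+0.28917)² + (−0.15203)² + (+0.17177)² + (+0.28917)² + (−1.25143)² + (+0.24087)² + (−0.08293)² = 2.02495
Variance = 2.02495 / 9 = 0.22499
SE* = √0.22499

SE* = 0.4743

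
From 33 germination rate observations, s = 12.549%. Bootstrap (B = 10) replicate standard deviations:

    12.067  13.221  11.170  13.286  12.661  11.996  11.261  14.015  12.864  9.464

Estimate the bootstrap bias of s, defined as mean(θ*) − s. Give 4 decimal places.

mean(θ*) = (12.067 + 13.221 + 11.170 + 13.286 + 12.661 + 11.996 + 11.261 + 14.015 + 12.864 + 9.464) / 10 = 12.20050
bias = 12.20050 − 12.549

bias = −0.3485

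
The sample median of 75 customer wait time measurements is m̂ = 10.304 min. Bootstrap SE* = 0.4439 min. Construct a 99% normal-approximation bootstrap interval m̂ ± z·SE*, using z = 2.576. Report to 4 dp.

Margin = 2.576 × 0.4439 = 1.14349
Interval: 10.304 ± 1.14349

(9.1605, 11.4475)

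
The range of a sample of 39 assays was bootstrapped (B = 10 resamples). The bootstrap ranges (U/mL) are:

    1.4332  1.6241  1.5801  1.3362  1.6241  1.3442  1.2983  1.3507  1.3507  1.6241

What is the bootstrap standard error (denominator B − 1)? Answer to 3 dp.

SE* = 0.139

Bootstrap SE is the standard deviation of the 10 replicate ranges.
Mean of replicates: (1.4332 + 1.6241 + 1.5801 + 1.3362 + 1.6241 + 1.3442 + 1.2983 + 1.3507 + 1.3507 + 1.6241) / 10 = 14.56570 / 10 = 1.45657
Sum of squared deviations: (−0.02337)² + (+0.16753)² + (+0.12353)² + (−0.12037)² + (+0.16753)² + (−0.11237)² + (−0.15827)² + (−0.10587)² + (−0.10587)² + (+0.16753)² = 0.17459
Variance = 0.17459 / 9 = 0.01940
SE* = √0.01940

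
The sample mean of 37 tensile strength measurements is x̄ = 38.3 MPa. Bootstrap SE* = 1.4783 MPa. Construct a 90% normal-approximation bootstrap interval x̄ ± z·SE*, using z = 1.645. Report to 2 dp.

Margin = 1.645 × 1.4783 = 2.432
Interval: 38.3 ± 2.432

(35.87, 40.73)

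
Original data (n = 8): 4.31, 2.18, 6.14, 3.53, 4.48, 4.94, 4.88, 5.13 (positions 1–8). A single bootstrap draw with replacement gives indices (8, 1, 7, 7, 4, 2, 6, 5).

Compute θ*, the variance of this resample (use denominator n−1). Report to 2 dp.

θ* = 0.98

Resample values: 5.13, 4.31, 4.88, 4.88, 3.53, 2.18, 4.94, 4.48.
Mean = 4.2912; sum of squared deviations = 6.8905
s² = 6.8905 / 7 = 0.9844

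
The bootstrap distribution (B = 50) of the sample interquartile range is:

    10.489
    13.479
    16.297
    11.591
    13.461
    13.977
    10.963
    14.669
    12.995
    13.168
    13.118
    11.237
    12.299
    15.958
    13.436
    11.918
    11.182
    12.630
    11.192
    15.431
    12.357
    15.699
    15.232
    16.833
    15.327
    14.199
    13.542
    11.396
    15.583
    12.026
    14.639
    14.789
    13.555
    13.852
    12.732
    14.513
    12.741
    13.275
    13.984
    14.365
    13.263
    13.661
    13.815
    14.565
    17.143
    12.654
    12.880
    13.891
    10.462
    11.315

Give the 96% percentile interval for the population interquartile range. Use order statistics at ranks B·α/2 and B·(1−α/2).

(10.462, 16.833)

Sorted replicates: 10.462, 10.489, 10.963, 11.182, 11.192, 11.237, 11.315, 11.396, 11.591, 11.918, 12.026, 12.299, 12.357, 12.630, 12.654, 12.732, 12.741, 12.880, 12.995, 13.118, 13.168, 13.263, 13.275, 13.436, 13.461, 13.479, 13.542, 13.555, 13.661, 13.815, 13.852, 13.891, 13.977, 13.984, 14.199, 14.365, 14.513, 14.565, 14.639, 14.669, 14.789, 15.232, 15.327, 15.431, 15.583, 15.699, 15.958, 16.297, 16.833, 17.143
α = 0.04; lower rank = 50 × 0.020 = 1; upper rank = 50 × 0.980 = 49.
The 1st smallest replicate is 10.462; the 49th is 16.833.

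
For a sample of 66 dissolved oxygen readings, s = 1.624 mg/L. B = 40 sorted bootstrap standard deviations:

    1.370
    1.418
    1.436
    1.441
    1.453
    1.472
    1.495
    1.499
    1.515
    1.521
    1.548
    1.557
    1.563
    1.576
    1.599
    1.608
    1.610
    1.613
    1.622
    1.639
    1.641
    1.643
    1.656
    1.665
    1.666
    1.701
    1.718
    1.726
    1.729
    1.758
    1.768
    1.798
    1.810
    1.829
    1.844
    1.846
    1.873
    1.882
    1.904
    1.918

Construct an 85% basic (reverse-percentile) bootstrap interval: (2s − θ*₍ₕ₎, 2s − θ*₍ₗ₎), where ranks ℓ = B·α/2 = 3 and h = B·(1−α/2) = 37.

(1.375, 1.812)

Percentile endpoints at ranks 3 and 37: θ*₍3₎ = 1.436, θ*₍37₎ = 1.873.
Basic interval reflects these around s:
  lower = 2 × 1.624 − 1.873 = 1.375
  upper = 2 × 1.624 − 1.436 = 1.812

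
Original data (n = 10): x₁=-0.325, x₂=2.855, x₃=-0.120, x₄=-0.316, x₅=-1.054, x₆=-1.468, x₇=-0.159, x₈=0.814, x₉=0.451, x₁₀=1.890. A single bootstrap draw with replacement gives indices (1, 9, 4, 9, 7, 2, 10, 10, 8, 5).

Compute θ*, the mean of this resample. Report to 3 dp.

θ* = 0.650

Resample values: -0.325, 0.451, -0.316, 0.451, -0.159, 2.855, 1.890, 1.890, 0.814, -1.054.
Mean = ((-0.325) + 0.451 + (-0.316) + 0.451 + (-0.159) + 2.855 + 1.890 + 1.890 + 0.814 + (-1.054)) / 10 = 6.4970 / 10 = 0.650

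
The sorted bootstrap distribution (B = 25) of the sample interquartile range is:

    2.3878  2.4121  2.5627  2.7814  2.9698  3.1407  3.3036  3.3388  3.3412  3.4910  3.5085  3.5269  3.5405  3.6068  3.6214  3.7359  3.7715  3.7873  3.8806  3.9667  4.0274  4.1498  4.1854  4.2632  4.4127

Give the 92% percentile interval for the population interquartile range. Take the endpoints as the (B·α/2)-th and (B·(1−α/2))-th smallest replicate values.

(2.3878, 4.2632)

α = 0.08; lower rank = 25 × 0.040 = 1; upper rank = 25 × 0.960 = 24.
The 1st smallest replicate is 2.3878; the 24th is 4.2632.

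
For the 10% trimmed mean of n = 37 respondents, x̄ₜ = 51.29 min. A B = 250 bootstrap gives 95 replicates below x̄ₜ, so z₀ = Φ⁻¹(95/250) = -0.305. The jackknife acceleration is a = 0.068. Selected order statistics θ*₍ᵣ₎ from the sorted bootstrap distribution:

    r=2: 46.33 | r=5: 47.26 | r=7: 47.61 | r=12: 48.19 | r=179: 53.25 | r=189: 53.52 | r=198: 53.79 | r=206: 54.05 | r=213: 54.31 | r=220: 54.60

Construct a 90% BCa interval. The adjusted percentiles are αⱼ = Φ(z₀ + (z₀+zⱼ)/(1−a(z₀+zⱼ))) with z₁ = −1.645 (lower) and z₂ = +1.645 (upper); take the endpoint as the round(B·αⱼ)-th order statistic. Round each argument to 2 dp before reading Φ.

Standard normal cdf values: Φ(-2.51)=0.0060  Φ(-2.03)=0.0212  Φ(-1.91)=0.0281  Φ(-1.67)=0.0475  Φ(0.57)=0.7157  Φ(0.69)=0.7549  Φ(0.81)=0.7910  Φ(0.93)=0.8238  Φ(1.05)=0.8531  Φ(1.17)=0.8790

Lower: z₀ + z₁ = -0.305 + (-1.645) = -1.950; 1 − a(z₀+z₁) = 1 − (0.068)(-1.950) = 1.1326; argument = -0.305 + (-1.950)/1.1326 = -2.0267 → -2.03.
α₁ = Φ(-2.03) = 0.0212; rank = round(250 × 0.0212) = 5; θ*₍5₎ = 47.26.
Upper: z₀ + z₂ = 1.340; 1 − a(z₀+z₂) = 0.9089; argument = 1.1693 → 1.17; α₂ = 0.8790; rank = 220; θ*₍220₎ = 54.60.

(47.26, 54.60)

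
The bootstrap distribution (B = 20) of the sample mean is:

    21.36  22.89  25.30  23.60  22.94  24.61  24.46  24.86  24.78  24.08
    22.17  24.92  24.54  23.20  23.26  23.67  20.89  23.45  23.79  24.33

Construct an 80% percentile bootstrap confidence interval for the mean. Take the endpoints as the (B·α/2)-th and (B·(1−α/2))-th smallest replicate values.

(21.36, 24.86)

Sorted replicates: 20.89, 21.36, 22.17, 22.89, 22.94, 23.20, 23.26, 23.45, 23.60, 23.67, 23.79, 24.08, 24.33, 24.46, 24.54, 24.61, 24.78, 24.86, 24.92, 25.30
α = 0.20; lower rank = 20 × 0.100 = 2; upper rank = 20 × 0.900 = 18.
The 2nd smallest replicate is 21.36; the 18th is 24.86.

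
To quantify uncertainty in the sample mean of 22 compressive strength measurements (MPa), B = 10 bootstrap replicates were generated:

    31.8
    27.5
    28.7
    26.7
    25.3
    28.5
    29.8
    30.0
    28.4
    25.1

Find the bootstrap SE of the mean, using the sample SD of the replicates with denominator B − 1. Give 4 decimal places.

SE* = 2.1054

Bootstrap SE is the standard deviation of the 10 replicate means.
Mean of replicates: (31.8 + 27.5 + 28.7 + 26.7 + 25.3 + 28.5 + 29.8 + 30.0 + 28.4 + 25.1) / 10 = 281.80000 / 10 = 28.18000
Sum of squared deviations: (+3.62000)² + (−0.68000)² + (+0.52000)² + (−1.48000)² + (−2.88000)² + (+0.32000)² + (+1.62000)² + (+1.82000)² + (+0.22000)² + (−3.08000)² = 39.89600
Variance = 39.89600 / 9 = 4.43289
SE* = √4.43289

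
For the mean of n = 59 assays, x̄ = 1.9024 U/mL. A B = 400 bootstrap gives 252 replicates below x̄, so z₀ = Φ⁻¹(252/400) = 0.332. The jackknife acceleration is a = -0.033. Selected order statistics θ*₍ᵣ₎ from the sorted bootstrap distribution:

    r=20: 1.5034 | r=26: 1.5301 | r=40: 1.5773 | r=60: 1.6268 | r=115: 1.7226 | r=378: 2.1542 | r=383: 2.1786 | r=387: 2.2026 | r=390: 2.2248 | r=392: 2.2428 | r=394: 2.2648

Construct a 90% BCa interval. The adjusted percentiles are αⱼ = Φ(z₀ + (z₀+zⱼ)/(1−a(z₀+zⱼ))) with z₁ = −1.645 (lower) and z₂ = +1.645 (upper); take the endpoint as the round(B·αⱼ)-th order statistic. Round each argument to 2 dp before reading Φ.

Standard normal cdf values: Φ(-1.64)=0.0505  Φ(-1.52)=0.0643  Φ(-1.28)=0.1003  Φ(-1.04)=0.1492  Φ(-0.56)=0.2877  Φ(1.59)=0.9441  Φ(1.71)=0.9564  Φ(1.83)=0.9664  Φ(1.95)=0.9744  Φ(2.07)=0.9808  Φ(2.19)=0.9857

Lower: z₀ + z₁ = 0.332 + (-1.645) = -1.313; 1 − a(z₀+z₁) = 1 − (-0.033)(-1.313) = 0.9567; argument = 0.332 + (-1.313)/0.9567 = -1.0405 → -1.04.
α₁ = Φ(-1.04) = 0.1492; rank = round(400 × 0.1492) = 60; θ*₍60₎ = 1.6268.
Upper: z₀ + z₂ = 1.977; 1 − a(z₀+z₂) = 1.0652; argument = 2.1879 → 2.19; α₂ = 0.9857; rank = 394; θ*₍394₎ = 2.2648.

(1.6268, 2.2648)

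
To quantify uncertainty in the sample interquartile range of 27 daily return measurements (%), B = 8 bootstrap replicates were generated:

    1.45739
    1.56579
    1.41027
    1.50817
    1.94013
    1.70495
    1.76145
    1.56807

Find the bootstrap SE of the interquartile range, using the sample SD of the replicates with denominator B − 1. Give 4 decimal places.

SE* = 0.1765

Bootstrap SE is the standard deviation of the 8 replicate interquartile ranges.
Mean of replicates: (1.45739 + 1.56579 + 1.41027 + 1.50817 + 1.94013 + 1.70495 + 1.76145 + 1.56807) / 8 = 12.916220 / 8 = 1.614527
Sum of squared deviations: (−0.157137)² + (−0.048737)² + (−0.204257)² + (−0.106357)² + (+0.325603)² + (+0.090423)² + (+0.146923)² + (−0.046457)² = 0.218038
Variance = 0.218038 / 7 = 0.031148
SE* = √0.031148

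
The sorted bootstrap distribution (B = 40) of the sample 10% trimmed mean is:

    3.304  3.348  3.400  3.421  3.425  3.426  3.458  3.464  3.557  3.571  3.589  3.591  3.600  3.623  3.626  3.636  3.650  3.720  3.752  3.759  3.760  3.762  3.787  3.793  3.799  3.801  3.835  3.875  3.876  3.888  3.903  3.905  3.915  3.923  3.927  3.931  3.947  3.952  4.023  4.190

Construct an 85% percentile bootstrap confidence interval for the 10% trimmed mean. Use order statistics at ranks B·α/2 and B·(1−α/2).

α = 0.15; lower rank = 40 × 0.075 = 3; upper rank = 40 × 0.925 = 37.
The 3rd smallest replicate is 3.400; the 37th is 3.947.

(3.400, 3.947)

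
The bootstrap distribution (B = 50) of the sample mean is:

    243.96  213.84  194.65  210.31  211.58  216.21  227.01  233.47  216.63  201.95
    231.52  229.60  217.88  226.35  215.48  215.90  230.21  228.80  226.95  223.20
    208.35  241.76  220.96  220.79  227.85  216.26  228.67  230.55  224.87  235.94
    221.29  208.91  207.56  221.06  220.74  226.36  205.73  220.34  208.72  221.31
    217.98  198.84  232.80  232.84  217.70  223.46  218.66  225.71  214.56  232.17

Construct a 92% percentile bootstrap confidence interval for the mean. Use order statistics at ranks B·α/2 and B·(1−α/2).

Sorted replicates: 194.65, 198.84, 201.95, 205.73, 207.56, 208.35, 208.72, 208.91, 210.31, 211.58, 213.84, 214.56, 215.48, 215.90, 216.21, 216.26, 216.63, 217.70, 217.88, 217.98, 218.66, 220.34, 220.74, 220.79, 220.96, 221.06, 221.29, 221.31, 223.20, 223.46, 224.87, 225.71, 226.35, 226.36, 226.95, 227.01, 227.85, 228.67, 228.80, 229.60, 230.21, 230.55, 231.52, 232.17, 232.80, 232.84, 233.47, 235.94, 241.76, 243.96
α = 0.08; lower rank = 50 × 0.040 = 2; upper rank = 50 × 0.960 = 48.
The 2nd smallest replicate is 198.84; the 48th is 235.94.

(198.84, 235.94)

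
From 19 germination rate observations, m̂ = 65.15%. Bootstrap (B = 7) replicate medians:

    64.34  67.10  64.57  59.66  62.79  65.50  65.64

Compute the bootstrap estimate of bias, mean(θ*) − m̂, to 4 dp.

mean(θ*) = (64.34 + 67.10 + 64.57 + 59.66 + 62.79 + 65.50 + 65.64) / 7 = 64.22857
bias = 64.22857 − 65.15

bias = −0.9214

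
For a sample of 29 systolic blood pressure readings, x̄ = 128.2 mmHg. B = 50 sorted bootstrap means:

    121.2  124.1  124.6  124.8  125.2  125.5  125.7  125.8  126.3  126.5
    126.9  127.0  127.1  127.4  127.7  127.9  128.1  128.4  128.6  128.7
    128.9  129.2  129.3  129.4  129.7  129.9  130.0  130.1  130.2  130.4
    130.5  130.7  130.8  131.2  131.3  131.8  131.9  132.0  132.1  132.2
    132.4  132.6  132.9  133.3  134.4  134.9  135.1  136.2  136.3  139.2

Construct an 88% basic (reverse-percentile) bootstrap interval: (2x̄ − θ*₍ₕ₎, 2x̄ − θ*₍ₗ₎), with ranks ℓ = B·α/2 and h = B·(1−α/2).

(121.3, 131.8)

Percentile endpoints at ranks 3 and 47: θ*₍3₎ = 124.6, θ*₍47₎ = 135.1.
Basic interval reflects these around x̄:
  lower = 2 × 128.2 − 135.1 = 121.3
  upper = 2 × 128.2 − 124.6 = 131.8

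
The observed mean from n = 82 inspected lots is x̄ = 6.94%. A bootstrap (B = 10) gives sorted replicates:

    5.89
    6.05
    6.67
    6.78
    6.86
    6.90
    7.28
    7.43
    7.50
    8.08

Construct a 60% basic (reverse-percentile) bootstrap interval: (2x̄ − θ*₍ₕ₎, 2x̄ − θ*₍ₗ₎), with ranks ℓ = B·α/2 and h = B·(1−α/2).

Percentile endpoints at ranks 2 and 8: θ*₍2₎ = 6.05, θ*₍8₎ = 7.43.
Basic interval reflects these around x̄:
  lower = 2 × 6.94 − 7.43 = 6.45
  upper = 2 × 6.94 − 6.05 = 7.83

(6.45, 7.83)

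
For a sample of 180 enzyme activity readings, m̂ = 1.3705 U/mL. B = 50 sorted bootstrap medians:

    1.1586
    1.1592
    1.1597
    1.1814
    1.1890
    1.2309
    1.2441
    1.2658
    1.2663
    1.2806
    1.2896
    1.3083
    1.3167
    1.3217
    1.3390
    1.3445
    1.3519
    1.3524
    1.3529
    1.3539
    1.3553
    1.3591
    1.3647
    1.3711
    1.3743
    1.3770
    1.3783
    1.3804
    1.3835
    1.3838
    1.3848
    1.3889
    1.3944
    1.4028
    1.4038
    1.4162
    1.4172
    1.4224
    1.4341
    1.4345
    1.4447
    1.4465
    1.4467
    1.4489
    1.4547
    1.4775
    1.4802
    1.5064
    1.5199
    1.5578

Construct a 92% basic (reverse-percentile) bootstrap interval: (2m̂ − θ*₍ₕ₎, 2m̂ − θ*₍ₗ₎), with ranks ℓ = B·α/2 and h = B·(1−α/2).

(1.2346, 1.5818)

Percentile endpoints at ranks 2 and 48: θ*₍2₎ = 1.1592, θ*₍48₎ = 1.5064.
Basic interval reflects these around m̂:
  lower = 2 × 1.3705 − 1.5064 = 1.2346
  upper = 2 × 1.3705 − 1.1592 = 1.5818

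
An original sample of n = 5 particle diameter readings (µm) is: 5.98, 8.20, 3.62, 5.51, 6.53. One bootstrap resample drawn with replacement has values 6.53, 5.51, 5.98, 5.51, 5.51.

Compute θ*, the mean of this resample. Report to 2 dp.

Mean = (6.53 + 5.51 + 5.98 + 5.51 + 5.51) / 5 = 29.040 / 5 = 5.81

θ* = 5.81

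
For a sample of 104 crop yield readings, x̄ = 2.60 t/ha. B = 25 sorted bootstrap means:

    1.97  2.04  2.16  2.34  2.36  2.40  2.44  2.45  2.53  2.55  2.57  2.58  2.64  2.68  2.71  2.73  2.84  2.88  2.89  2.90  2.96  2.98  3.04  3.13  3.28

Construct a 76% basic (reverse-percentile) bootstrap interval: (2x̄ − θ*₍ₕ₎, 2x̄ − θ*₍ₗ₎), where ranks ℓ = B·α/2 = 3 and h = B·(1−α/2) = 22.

Percentile endpoints at ranks 3 and 22: θ*₍3₎ = 2.16, θ*₍22₎ = 2.98.
Basic interval reflects these around x̄:
  lower = 2 × 2.60 − 2.98 = 2.22
  upper = 2 × 2.60 − 2.16 = 3.04

(2.22, 3.04)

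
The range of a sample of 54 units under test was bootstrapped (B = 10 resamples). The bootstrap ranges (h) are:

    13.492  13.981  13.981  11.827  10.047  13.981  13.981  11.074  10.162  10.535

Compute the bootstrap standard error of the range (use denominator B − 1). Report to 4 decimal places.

SE* = 1.7389

Bootstrap SE is the standard deviation of the 10 replicate ranges.
Mean of replicates: (13.492 + 13.981 + 13.981 + 11.827 + 10.047 + 13.981 + 13.981 + 11.074 + 10.162 + 10.535) / 10 = 123.06100 / 10 = 12.30610
Sum of squared deviations: (+1.18590)² + (+1.67490)² + (+1.67490)² + (−0.47910)² + (−2.25910)² + (+1.67490)² + (+1.67490)² + (−1.23210)² + (−2.14410)² + (−1.77110)² = 27.21262
Variance = 27.21262 / 9 = 3.02362
SE* = √3.02362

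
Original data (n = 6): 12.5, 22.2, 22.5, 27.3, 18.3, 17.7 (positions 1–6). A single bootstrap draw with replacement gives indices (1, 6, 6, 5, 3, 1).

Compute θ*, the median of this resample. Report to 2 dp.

Resample values: 12.5, 17.7, 17.7, 18.3, 22.5, 12.5.
Sorted: 12.5, 12.5, 17.7, 17.7, 18.3, 22.5
Median = average of the two middle values = 17.70

θ* = 17.70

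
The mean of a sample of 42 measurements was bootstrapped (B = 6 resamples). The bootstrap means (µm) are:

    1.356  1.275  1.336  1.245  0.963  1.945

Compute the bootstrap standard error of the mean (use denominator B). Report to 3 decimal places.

SE* = 0.295

Bootstrap SE is the standard deviation of the 6 replicate means.
Mean of replicates: (1.356 + 1.275 + 1.336 + 1.245 + 0.963 + 1.945) / 6 = 8.1200 / 6 = 1.3533
Sum of squared deviations: (+0.0027)² + (−0.0783)² + (−0.0173)² + (−0.1083)² + (−0.3903)² + (+0.5917)² = 0.5206
Variance = 0.5206 / 6 = 0.0868
SE* = √0.0868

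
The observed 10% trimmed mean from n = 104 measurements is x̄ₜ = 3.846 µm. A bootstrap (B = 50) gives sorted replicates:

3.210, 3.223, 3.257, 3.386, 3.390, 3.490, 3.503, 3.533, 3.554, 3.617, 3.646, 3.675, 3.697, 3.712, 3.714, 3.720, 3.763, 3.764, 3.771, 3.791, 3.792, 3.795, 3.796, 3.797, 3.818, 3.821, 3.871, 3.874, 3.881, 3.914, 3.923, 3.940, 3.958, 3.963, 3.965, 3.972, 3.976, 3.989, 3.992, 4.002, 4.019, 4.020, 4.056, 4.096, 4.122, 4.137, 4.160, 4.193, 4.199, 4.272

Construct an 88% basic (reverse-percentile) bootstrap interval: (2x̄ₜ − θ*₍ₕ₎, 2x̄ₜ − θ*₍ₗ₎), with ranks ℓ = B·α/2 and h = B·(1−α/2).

Percentile endpoints at ranks 3 and 47: θ*₍3₎ = 3.257, θ*₍47₎ = 4.160.
Basic interval reflects these around x̄ₜ:
  lower = 2 × 3.846 − 4.160 = 3.532
  upper = 2 × 3.846 − 3.257 = 4.435

(3.532, 4.435)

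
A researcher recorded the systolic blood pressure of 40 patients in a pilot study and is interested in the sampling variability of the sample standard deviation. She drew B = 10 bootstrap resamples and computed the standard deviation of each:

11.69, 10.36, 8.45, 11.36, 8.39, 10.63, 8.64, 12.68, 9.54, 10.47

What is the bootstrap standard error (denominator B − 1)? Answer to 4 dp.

SE* = 1.4607

Bootstrap SE is the standard deviation of the 10 replicate standard deviations.
Mean of replicates: (11.69 + 10.36 + 8.45 + 11.36 + 8.39 + 10.63 + 8.64 + 12.68 + 9.54 + 10.47) / 10 = 102.21000 / 10 = 10.22100
Sum of squared deviations: (+1.46900)² + (+0.13900)² + (−1.77100)² + (+1.13900)² + (−1.83100)² + (+0.40900)² + (−1.58100)² + (+2.45900)² + (−0.68100)² + (+0.24900)² = 19.20289
Variance = 19.20289 / 9 = 2.13365
SE* = √2.13365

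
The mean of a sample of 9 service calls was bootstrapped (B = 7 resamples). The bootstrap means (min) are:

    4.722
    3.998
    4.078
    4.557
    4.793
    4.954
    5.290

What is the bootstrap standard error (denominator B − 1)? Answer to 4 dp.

Bootstrap SE is the standard deviation of the 7 replicate means.
Mean of replicates: (4.722 + 3.998 + 4.078 + 4.557 + 4.793 + 4.954 + 5.290) / 7 = 32.39200 / 7 = 4.62743
Sum of squared deviations: (+0.09457)² + (−0.62943)² + (−0.54943)² + (−0.07043)² + (+0.16557)² + (+0.32657)² + (+0.66257)² = 1.28502
Variance = 1.28502 / 6 = 0.21417
SE* = √0.21417

SE* = 0.4628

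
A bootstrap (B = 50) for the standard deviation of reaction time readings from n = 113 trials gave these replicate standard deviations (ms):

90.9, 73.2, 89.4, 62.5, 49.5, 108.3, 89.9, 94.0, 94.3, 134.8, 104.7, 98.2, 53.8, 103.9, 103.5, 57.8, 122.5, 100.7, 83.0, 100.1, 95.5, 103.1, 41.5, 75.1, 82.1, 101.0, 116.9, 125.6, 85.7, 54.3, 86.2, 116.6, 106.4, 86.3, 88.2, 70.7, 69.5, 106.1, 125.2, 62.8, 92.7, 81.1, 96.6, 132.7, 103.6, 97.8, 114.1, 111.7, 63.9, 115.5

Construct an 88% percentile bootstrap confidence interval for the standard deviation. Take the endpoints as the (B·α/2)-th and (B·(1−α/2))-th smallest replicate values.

Sorted replicates: 41.5, 49.5, 53.8, 54.3, 57.8, 62.5, 62.8, 63.9, 69.5, 70.7, 73.2, 75.1, 81.1, 82.1, 83.0, 85.7, 86.2, 86.3, 88.2, 89.4, 89.9, 90.9, 92.7, 94.0, 94.3, 95.5, 96.6, 97.8, 98.2, 100.1, 100.7, 101.0, 103.1, 103.5, 103.6, 103.9, 104.7, 106.1, 106.4, 108.3, 111.7, 114.1, 115.5, 116.6, 116.9, 122.5, 125.2, 125.6, 132.7, 134.8
α = 0.12; lower rank = 50 × 0.060 = 3; upper rank = 50 × 0.940 = 47.
The 3rd smallest replicate is 53.8; the 47th is 125.2.

(53.8, 125.2)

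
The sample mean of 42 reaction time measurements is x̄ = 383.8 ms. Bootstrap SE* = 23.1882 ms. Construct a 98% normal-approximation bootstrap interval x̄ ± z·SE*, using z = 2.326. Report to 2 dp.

(329.86, 437.74)

Margin = 2.326 × 23.1882 = 53.936
Interval: 383.8 ± 53.936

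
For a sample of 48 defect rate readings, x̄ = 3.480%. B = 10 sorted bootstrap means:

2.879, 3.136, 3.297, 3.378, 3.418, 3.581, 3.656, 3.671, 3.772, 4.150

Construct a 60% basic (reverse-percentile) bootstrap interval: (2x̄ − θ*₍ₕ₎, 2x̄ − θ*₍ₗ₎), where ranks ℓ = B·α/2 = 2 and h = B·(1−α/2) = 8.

Percentile endpoints at ranks 2 and 8: θ*₍2₎ = 3.136, θ*₍8₎ = 3.671.
Basic interval reflects these around x̄:
  lower = 2 × 3.480 − 3.671 = 3.289
  upper = 2 × 3.480 − 3.136 = 3.824

(3.289, 3.824)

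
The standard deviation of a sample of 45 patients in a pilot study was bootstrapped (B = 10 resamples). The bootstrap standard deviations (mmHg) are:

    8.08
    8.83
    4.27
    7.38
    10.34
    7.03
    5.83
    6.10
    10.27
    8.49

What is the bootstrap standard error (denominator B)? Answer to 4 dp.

Bootstrap SE is the standard deviation of the 10 replicate standard deviations.
Mean of replicates: (8.08 + 8.83 + 4.27 + 7.38 + 10.34 + 7.03 + 5.83 + 6.10 + 10.27 + 8.49) / 10 = 76.62000 / 10 = 7.66200
Sum of squared deviations: (+0.41800)² + (+1.16800)² + (−3.39200)² + (−0.28200)² + (+2.67800)² + (−0.63200)² + (−1.83200)² + (−1.56200)² + (+2.60800)² + (+0.82800)² = 33.97856
Variance = 33.97856 / 10 = 3.39786
SE* = √3.39786

SE* = 1.8433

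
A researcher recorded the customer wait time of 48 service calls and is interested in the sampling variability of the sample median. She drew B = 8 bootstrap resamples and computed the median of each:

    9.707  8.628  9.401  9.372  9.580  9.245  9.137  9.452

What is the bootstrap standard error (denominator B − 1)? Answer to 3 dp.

Bootstrap SE is the standard deviation of the 8 replicate medians.
Mean of replicates: (9.707 + 8.628 + 9.401 + 9.372 + 9.580 + 9.245 + 9.137 + 9.452) / 8 = 74.5220 / 8 = 9.3153
Sum of squared deviations: (+0.3918)² + (−0.6873)² + (+0.0857)² + (+0.0567)² + (+0.2647)² + (−0.0703)² + (−0.1783)² + (+0.1367)² = 0.7619
Variance = 0.7619 / 7 = 0.1088
SE* = √0.1088

SE* = 0.330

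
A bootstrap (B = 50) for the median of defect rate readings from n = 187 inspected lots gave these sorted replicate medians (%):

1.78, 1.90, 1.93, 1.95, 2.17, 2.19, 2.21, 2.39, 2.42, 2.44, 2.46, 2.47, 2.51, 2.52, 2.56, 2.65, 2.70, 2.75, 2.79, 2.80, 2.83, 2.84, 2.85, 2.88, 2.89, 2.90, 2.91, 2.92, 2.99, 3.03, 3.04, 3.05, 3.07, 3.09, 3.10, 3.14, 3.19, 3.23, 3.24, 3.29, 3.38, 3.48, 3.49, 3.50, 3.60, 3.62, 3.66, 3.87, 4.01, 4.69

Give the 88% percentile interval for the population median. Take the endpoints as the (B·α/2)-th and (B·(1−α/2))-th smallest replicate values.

(1.93, 3.66)

α = 0.12; lower rank = 50 × 0.060 = 3; upper rank = 50 × 0.940 = 47.
The 3rd smallest replicate is 1.93; the 47th is 3.66.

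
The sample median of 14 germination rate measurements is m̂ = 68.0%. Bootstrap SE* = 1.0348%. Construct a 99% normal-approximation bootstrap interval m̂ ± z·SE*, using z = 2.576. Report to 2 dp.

Margin = 2.576 × 1.0348 = 2.666
Interval: 68.0 ± 2.666

(65.33, 70.67)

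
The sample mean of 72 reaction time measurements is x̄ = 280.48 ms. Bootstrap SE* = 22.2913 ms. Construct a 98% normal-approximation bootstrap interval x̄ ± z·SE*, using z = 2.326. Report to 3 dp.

Margin = 2.326 × 22.2913 = 51.8496
Interval: 280.48 ± 51.8496

(228.630, 332.330)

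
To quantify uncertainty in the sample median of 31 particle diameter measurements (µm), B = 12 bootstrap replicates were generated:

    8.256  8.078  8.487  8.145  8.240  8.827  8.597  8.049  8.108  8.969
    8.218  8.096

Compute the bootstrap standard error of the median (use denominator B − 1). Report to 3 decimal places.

SE* = 0.310

Bootstrap SE is the standard deviation of the 12 replicate medians.
Mean of replicates: (8.256 + 8.078 + 8.487 + 8.145 + 8.240 + 8.827 + 8.597 + 8.049 + 8.108 + 8.969 + 8.218 + 8.096) / 12 = 100.0700 / 12 = 8.3392
Sum of squared deviations: (−0.0832)² + (−0.2612)² + (+0.1478)² + (−0.1942)² + (−0.0992)² + (+0.4878)² + (+0.2578)² + (−0.2902)² + (−0.2312)² + (+0.6298)² + (−0.1212)² + (−0.2432)² = 1.0571
Variance = 1.0571 / 11 = 0.0961
SE* = √0.0961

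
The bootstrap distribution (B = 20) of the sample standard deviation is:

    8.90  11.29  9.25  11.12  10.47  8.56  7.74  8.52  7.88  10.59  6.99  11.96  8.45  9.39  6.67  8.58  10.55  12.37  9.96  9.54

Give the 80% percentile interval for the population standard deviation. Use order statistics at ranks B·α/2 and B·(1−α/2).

Sorted replicates: 6.67, 6.99, 7.74, 7.88, 8.45, 8.52, 8.56, 8.58, 8.90, 9.25, 9.39, 9.54, 9.96, 10.47, 10.55, 10.59, 11.12, 11.29, 11.96, 12.37
α = 0.20; lower rank = 20 × 0.100 = 2; upper rank = 20 × 0.900 = 18.
The 2nd smallest replicate is 6.99; the 18th is 11.29.

(6.99, 11.29)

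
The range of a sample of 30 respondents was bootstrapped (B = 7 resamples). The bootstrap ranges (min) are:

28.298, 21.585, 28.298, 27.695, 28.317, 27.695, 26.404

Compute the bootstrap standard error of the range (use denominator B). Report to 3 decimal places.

Bootstrap SE is the standard deviation of the 7 replicate ranges.
Mean of replicates: (28.298 + 21.585 + 28.298 + 27.695 + 28.317 + 27.695 + 26.404) / 7 = 188.2920 / 7 = 26.8989
Sum of squared deviations: (+1.3991)² + (−5.3139)² + (+1.3991)² + (+0.7961)² + (+1.4181)² + (+0.7961)² + (−0.4949)² = 35.6760
Variance = 35.6760 / 7 = 5.0966
SE* = √5.0966

SE* = 2.258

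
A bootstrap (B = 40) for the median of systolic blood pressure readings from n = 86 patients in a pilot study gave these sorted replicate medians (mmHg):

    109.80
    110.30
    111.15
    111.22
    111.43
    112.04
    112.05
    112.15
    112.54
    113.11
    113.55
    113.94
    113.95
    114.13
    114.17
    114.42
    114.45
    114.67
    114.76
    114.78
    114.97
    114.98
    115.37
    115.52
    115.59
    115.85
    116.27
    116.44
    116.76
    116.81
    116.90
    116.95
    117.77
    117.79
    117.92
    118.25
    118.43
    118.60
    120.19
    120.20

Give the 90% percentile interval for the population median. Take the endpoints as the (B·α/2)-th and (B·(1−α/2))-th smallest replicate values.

(110.30, 118.60)

α = 0.10; lower rank = 40 × 0.050 = 2; upper rank = 40 × 0.950 = 38.
The 2nd smallest replicate is 110.30; the 38th is 118.60.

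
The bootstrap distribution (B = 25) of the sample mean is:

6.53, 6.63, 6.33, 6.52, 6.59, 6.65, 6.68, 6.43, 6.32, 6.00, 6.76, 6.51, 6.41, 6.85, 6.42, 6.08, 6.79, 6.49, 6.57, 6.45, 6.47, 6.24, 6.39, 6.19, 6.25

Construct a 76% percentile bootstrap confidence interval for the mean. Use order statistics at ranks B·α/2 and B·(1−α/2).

Sorted replicates: 6.00, 6.08, 6.19, 6.24, 6.25, 6.32, 6.33, 6.39, 6.41, 6.42, 6.43, 6.45, 6.47, 6.49, 6.51, 6.52, 6.53, 6.57, 6.59, 6.63, 6.65, 6.68, 6.76, 6.79, 6.85
α = 0.24; lower rank = 25 × 0.120 = 3; upper rank = 25 × 0.880 = 22.
The 3rd smallest replicate is 6.19; the 22nd is 6.68.

(6.19, 6.68)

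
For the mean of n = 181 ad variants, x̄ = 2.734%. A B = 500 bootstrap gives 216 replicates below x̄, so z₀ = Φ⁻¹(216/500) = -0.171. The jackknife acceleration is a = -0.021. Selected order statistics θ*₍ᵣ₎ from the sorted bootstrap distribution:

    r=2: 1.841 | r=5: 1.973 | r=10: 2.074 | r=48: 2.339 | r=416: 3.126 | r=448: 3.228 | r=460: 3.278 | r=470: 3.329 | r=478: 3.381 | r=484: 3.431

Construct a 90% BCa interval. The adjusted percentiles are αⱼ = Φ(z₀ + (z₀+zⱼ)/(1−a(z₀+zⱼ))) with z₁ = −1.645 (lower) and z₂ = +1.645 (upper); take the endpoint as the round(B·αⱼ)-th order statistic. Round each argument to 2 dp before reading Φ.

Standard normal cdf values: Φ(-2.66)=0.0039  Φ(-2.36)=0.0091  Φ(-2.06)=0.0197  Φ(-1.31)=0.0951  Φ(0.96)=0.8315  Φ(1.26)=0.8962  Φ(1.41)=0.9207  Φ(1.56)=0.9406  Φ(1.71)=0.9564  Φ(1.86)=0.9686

(2.074, 3.228)

Lower: z₀ + z₁ = -0.171 + (-1.645) = -1.816; 1 − a(z₀+z₁) = 1 − (-0.021)(-1.816) = 0.9619; argument = -0.171 + (-1.816)/0.9619 = -2.0590 → -2.06.
α₁ = Φ(-2.06) = 0.0197; rank = round(500 × 0.0197) = 10; θ*₍10₎ = 2.074.
Upper: z₀ + z₂ = 1.474; 1 − a(z₀+z₂) = 1.0310; argument = 1.2587 → 1.26; α₂ = 0.8962; rank = 448; θ*₍448₎ = 3.228.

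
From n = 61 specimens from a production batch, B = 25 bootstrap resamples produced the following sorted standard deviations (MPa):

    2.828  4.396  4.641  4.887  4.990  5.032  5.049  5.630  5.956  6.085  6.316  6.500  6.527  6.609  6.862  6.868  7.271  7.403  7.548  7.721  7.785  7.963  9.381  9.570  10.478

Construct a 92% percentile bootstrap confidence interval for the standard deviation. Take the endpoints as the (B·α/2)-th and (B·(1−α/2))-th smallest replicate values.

(2.828, 9.570)

α = 0.08; lower rank = 25 × 0.040 = 1; upper rank = 25 × 0.960 = 24.
The 1st smallest replicate is 2.828; the 24th is 9.570.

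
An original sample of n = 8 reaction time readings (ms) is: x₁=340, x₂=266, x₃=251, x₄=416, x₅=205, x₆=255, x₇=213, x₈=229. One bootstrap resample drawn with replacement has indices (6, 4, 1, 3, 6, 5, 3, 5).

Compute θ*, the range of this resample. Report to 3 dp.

Resample values: 255, 416, 340, 251, 255, 205, 251, 205.
Range = 416 − 205 = 211.000

θ* = 211.000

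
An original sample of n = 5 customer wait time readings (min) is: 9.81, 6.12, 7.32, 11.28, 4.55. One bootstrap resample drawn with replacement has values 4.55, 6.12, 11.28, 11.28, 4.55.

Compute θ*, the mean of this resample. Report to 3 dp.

Mean = (4.55 + 6.12 + 11.28 + 11.28 + 4.55) / 5 = 37.780 / 5 = 7.556

θ* = 7.556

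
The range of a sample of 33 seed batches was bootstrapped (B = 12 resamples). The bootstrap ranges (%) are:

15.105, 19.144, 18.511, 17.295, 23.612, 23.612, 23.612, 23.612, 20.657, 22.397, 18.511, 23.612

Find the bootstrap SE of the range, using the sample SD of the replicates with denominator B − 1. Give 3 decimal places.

Bootstrap SE is the standard deviation of the 12 replicate ranges.
Mean of replicates: (15.105 + 19.144 + 18.511 + 17.295 + 23.612 + 23.612 + 23.612 + 23.612 + 20.657 + 22.397 + 18.511 + 23.612) / 12 = 249.6800 / 12 = 20.8067
Sum of squared deviations: (−5.7017)² + (−1.6627)² + (−2.2957)² + (−3.5117)² + (+2.8053)² + (+2.8053)² + (+2.8053)² + (+2.8053)² + (−0.1497)² + (+1.5903)² + (−2.2957)² + (+2.8053)² = 100.0465
Variance = 100.0465 / 11 = 9.0951
SE* = √9.0951

SE* = 3.016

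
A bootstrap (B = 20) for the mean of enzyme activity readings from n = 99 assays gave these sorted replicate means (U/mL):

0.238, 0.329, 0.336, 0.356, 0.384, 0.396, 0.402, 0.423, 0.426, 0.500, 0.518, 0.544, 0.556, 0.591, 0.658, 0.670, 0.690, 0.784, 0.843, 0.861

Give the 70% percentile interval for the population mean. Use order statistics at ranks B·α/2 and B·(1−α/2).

α = 0.30; lower rank = 20 × 0.150 = 3; upper rank = 20 × 0.850 = 17.
The 3rd smallest replicate is 0.336; the 17th is 0.690.

(0.336, 0.690)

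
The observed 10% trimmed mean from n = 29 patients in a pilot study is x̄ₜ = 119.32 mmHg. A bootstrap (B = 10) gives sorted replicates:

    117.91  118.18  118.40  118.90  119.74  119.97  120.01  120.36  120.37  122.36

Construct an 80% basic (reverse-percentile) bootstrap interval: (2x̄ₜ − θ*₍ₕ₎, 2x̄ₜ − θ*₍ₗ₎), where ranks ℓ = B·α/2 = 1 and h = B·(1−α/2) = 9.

(118.27, 120.73)

Percentile endpoints at ranks 1 and 9: θ*₍1₎ = 117.91, θ*₍9₎ = 120.37.
Basic interval reflects these around x̄ₜ:
  lower = 2 × 119.32 − 120.37 = 118.27
  upper = 2 × 119.32 − 117.91 = 120.73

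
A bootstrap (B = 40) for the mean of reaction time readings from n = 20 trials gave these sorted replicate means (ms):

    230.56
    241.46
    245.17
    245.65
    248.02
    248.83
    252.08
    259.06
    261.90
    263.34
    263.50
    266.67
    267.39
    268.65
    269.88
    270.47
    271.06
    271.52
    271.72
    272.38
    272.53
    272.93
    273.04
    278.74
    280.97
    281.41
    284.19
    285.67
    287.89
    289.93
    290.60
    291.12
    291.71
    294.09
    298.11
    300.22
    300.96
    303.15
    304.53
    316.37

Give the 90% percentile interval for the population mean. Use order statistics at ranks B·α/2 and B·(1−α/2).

(241.46, 303.15)

α = 0.10; lower rank = 40 × 0.050 = 2; upper rank = 40 × 0.950 = 38.
The 2nd smallest replicate is 241.46; the 38th is 303.15.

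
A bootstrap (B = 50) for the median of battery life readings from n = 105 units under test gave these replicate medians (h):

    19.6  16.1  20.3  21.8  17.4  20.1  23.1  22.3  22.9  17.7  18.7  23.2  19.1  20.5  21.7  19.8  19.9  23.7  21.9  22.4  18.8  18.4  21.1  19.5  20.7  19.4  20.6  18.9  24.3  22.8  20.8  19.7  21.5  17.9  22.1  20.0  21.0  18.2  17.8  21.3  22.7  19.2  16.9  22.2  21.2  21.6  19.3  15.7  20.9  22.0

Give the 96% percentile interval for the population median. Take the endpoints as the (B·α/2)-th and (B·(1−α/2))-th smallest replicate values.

(15.7, 23.7)

Sorted replicates: 15.7, 16.1, 16.9, 17.4, 17.7, 17.8, 17.9, 18.2, 18.4, 18.7, 18.8, 18.9, 19.1, 19.2, 19.3, 19.4, 19.5, 19.6, 19.7, 19.8, 19.9, 20.0, 20.1, 20.3, 20.5, 20.6, 20.7, 20.8, 20.9, 21.0, 21.1, 21.2, 21.3, 21.5, 21.6, 21.7, 21.8, 21.9, 22.0, 22.1, 22.2, 22.3, 22.4, 22.7, 22.8, 22.9, 23.1, 23.2, 23.7, 24.3
α = 0.04; lower rank = 50 × 0.020 = 1; upper rank = 50 × 0.980 = 49.
The 1st smallest replicate is 15.7; the 49th is 23.7.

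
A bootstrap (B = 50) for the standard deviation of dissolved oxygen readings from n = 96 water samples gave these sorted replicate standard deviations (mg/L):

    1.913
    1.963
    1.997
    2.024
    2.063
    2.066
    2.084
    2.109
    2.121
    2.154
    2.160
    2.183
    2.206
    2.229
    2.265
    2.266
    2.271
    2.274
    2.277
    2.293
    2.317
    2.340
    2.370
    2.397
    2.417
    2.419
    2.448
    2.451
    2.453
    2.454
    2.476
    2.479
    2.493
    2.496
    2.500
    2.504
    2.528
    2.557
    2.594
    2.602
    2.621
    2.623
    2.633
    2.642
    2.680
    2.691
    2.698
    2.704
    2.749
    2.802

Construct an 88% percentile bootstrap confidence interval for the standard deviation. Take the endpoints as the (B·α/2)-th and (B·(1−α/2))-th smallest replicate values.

(1.997, 2.698)

α = 0.12; lower rank = 50 × 0.060 = 3; upper rank = 50 × 0.940 = 47.
The 3rd smallest replicate is 1.997; the 47th is 2.698.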